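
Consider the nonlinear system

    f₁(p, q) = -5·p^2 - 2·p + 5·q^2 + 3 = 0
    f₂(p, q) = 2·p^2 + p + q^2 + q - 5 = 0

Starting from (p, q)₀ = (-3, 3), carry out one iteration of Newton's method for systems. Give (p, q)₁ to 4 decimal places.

(-1.8650, 1.6407)

At (-3, 3): F = (9.0000, 22.0000).
Jacobian J = [[-10·p - 2, 10·q], [4·p + 1, 2·q + 1]].
At the point, J = [[28.0000, 30.0000], [-11.0000, 7.0000]] (det J = 526.0000).
Solving J·Δ = −F gives Δ = (1.1350, -1.3593).
Then the next iterate is (p, q)₁ = (-1.8650, 1.6407).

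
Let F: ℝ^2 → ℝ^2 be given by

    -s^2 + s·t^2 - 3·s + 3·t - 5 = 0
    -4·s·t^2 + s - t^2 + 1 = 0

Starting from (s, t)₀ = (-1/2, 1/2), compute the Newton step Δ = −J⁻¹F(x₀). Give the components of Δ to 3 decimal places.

(-2.429, -0.750)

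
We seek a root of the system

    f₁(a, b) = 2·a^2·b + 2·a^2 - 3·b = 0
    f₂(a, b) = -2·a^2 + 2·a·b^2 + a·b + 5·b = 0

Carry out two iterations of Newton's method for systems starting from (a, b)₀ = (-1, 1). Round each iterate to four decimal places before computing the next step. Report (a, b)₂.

(-0.9677, 1.6129)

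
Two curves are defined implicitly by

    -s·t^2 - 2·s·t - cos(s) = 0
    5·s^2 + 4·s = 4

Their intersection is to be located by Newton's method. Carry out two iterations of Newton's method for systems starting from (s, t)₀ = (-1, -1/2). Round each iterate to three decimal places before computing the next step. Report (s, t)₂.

(-1.386, 0.239)

At (-1, -1/2): F = (-1.29030, -3.000).
Jacobian J = [[-t^2 - 2·t + sin(s), -2·s·t - 2·s], [10·s + 4, 0]].
At the point, J = [[-0.09147, 1.000], [-6.000, 0.000]] (det J = 6.000).
Solving J·Δ = −F gives Δ = (-0.500, 1.245).
Then the next iterate is (s, t)₁ = (-1.500, 0.745).
Round to (-1.500, 0.745) and repeat: F = (2.99680, 1.250), J = [[-3.04252, 5.235], [-11.000, 0.000]].
Δ = (0.114, -0.506), so (s, t)₂ = (-1.386, 0.239).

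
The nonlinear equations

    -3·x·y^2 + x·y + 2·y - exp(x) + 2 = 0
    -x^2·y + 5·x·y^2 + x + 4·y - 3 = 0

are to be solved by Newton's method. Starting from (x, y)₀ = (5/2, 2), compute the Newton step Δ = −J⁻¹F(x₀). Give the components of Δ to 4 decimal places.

(-0.4385, -0.8414)

At (5/2, 2): F = (-31.182494, 45.0000).
Jacobian J = [[-3·y^2 + y - exp(x), -6·x·y + x + 2], [-2·x·y + 5·y^2 + 1, -x^2 + 10·x·y + 4]].
At the point, J = [[-22.182494, -25.5000], [11.0000, 47.7500]] (det J = -778.714087).
Solving J·Δ = −F gives Δ = (-0.4385, -0.8414).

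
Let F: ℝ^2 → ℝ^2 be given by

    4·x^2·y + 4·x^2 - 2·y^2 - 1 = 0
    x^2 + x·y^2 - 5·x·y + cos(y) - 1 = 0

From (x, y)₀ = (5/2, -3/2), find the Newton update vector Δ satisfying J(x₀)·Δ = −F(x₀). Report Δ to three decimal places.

At (5/2, -3/2): F = (-18.000, 29.69574).
Jacobian J = [[8·x·y + 8·x, 4·x^2 - 4·y], [2·x + y^2 - 5·y, 2·x·y - 5·x - sin(y)]].
At the point, J = [[-10.000, 31.000], [14.750, -19.00251]] (det J = -267.22495).
Solving J·Δ = −F gives Δ = (-2.165, -0.118).

(-2.165, -0.118)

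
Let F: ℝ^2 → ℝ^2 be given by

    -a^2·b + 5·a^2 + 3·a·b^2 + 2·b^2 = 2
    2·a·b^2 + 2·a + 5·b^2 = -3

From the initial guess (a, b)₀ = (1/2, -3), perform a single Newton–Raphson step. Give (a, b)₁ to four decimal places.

At (1/2, -3): F = (31.5000, 58.0000).
Jacobian J = [[-2·a·b + 10·a + 3·b^2, -a^2 + 6·a·b + 4·b], [2·b^2 + 2, 4·a·b + 10·b]].
At the point, J = [[35.0000, -21.2500], [20.0000, -36.0000]] (det J = -835.0000).
Solving J·Δ = −F gives Δ = (0.1180, 1.6766).
Then the next iterate is (a, b)₁ = (0.6180, -1.3234).

(0.6180, -1.3234)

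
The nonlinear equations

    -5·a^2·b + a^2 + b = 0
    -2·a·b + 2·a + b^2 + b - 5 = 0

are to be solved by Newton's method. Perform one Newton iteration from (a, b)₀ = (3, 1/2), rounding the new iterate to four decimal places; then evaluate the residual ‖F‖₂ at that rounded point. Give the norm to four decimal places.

0.3587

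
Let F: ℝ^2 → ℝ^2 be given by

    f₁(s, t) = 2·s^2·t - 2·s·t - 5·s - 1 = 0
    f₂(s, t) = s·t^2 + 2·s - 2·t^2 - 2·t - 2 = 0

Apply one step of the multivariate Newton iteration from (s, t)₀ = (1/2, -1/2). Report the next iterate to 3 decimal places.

At (1/2, -1/2): F = (-3.250, -0.375).
Jacobian J = [[4·s·t - 2·t - 5, 2·s^2 - 2·s], [t^2 + 2, 2·s·t - 4·t - 2]].
At the point, J = [[-5.000, -0.500], [2.250, -0.500]] (det J = 3.625).
Solving J·Δ = −F gives Δ = (-0.397, -2.534).
Then the next iterate is (s, t)₁ = (0.103, -3.034).

(0.103, -3.034)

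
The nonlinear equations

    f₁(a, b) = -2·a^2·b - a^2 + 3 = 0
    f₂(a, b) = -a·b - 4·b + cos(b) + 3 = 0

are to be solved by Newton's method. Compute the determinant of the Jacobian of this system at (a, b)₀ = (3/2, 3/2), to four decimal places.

J = [[-4·a·b - 2·a, -2·a^2], [-b, -a - sin(b) - 4]].
At the point, J = [[-12.0000, -4.5000], [-1.5000, -6.497495]].
det J = 71.2199.

71.2199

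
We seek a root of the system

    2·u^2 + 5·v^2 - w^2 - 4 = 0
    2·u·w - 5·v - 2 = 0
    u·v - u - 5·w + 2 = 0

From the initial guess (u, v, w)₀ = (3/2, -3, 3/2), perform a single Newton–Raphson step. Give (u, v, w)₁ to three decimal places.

At (3/2, -3, 3/2): F = (43.250, 17.500, -11.500).
Jacobian J = [[4·u, 10·v, -2·w], [2·w, -5, 2·u], [v - 1, u, -5]].
At the point, J = [[6.000, -30.000, -3.000], [3.000, -5.000, 3.000], [-4.000, 1.500, -5.000]] (det J = 79.500).
Solving J·Δ = −F gives Δ = (7.668, 3.708, -7.322).
Then the next iterate is (u, v, w)₁ = (9.168, 0.708, -5.822).

(9.168, 0.708, -5.822)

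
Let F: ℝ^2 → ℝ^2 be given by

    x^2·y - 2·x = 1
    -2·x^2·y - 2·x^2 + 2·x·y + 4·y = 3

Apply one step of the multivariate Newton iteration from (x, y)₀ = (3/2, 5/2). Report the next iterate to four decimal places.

(1.3618, 2.1156)

At (3/2, 5/2): F = (1.6250, -1.2500).
Jacobian J = [[2·x·y - 2, x^2], [-4·x·y - 4·x + 2·y, -2·x^2 + 2·x + 4]].
At the point, J = [[5.5000, 2.2500], [-16.0000, 2.5000]] (det J = 49.7500).
Solving J·Δ = −F gives Δ = (-0.1382, -0.3844).
Then the next iterate is (x, y)₁ = (1.3618, 2.1156).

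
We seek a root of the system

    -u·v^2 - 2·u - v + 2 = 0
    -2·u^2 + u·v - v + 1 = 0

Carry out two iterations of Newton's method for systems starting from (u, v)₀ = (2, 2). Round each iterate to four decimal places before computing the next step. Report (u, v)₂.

At (2, 2): F = (-12.0000, -5.0000).
Jacobian J = [[-v^2 - 2, -2·u·v - 1], [-4·u + v, u - 1]].
At the point, J = [[-6.0000, -9.0000], [-6.0000, 1.0000]] (det J = -60.0000).
Solving J·Δ = −F gives Δ = (-0.9500, -0.7000).
Then the next iterate is (u, v)₁ = (1.0500, 1.3000).
Round to (1.0500, 1.3000) and repeat: F = (-3.1745, -1.1400), J = [[-3.6900, -3.7300], [-2.9000, 0.0500]].
Δ = (-0.4009, -0.4544), so (u, v)₂ = (0.6491, 0.8456).

(0.6491, 0.8456)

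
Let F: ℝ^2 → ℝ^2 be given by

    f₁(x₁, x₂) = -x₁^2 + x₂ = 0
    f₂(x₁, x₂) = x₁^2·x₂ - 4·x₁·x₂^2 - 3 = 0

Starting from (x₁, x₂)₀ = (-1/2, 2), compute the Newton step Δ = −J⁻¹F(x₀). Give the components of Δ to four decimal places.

At (-1/2, 2): F = (1.7500, 5.5000).
Jacobian J = [[-2·x₁, 1], [2·x₁·x₂ - 4·x₂^2, x₁^2 - 8·x₁·x₂]].
At the point, J = [[1.0000, 1.0000], [-18.0000, 8.2500]] (det J = 26.2500).
Solving J·Δ = −F gives Δ = (-0.3405, -1.4095).

(-0.3405, -1.4095)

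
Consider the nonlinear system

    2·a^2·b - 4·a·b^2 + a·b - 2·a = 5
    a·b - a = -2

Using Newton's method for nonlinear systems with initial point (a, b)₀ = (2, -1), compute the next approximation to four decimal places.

At (2, -1): F = (-27.0000, -2.0000).
Jacobian J = [[4·a·b - 4·b^2 + b - 2, 2·a^2 - 8·a·b + a], [b - 1, a]].
At the point, J = [[-15.0000, 26.0000], [-2.0000, 2.0000]] (det J = 22.0000).
Solving J·Δ = −F gives Δ = (0.0909, 1.0909).
Then the next iterate is (a, b)₁ = (2.0909, 0.0909).

(2.0909, 0.0909)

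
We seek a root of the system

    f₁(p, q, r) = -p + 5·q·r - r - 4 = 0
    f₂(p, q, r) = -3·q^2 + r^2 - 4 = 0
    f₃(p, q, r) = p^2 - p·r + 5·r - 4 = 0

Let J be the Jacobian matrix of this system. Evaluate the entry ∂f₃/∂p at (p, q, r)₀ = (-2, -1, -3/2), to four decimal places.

∂f₃/∂p = 2·p - r.
At (-2, -1, -3/2) this is -2.5000.

-2.5000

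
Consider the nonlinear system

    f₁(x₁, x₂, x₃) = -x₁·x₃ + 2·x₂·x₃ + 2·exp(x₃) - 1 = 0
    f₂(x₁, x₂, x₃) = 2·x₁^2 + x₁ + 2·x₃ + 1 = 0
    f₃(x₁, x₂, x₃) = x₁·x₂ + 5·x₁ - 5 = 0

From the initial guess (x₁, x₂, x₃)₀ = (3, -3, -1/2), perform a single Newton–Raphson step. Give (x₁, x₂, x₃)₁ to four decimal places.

(1.3236, -2.2157, -0.1031)

At (3, -3, -1/2): F = (4.713061, 21.0000, 1.0000).
Jacobian J = [[-x₃, 2·x₃, -x₁ + 2·x₂ + 2·exp(x₃)], [4·x₁ + 1, 0, 2], [x₂ + 5, x₁, 0]].
At the point, J = [[0.5000, -1.0000, -7.786939], [13.0000, 0.0000, 2.0000], [2.0000, 3.0000, 0.0000]] (det J = -310.690609).
Solving J·Δ = −F gives Δ = (-1.6764, 0.7843, 0.3969).
Then the next iterate is (x₁, x₂, x₃)₁ = (1.3236, -2.2157, -0.1031).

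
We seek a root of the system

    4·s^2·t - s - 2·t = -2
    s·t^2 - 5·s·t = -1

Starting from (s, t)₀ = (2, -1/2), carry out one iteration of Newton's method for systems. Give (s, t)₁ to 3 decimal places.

(2.101, 0.065)

At (2, -1/2): F = (-7.000, 6.500).
Jacobian J = [[8·s·t - 1, 4·s^2 - 2], [t^2 - 5·t, 2·s·t - 5·s]].
At the point, J = [[-9.000, 14.000], [2.750, -12.000]] (det J = 69.500).
Solving J·Δ = −F gives Δ = (0.101, 0.565).
Then the next iterate is (s, t)₁ = (2.101, 0.065).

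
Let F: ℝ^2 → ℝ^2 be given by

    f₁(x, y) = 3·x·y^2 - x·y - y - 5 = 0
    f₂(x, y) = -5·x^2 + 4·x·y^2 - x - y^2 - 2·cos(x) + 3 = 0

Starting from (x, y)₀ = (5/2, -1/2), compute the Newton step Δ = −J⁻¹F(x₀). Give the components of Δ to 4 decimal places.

(-1.0381, -0.2430)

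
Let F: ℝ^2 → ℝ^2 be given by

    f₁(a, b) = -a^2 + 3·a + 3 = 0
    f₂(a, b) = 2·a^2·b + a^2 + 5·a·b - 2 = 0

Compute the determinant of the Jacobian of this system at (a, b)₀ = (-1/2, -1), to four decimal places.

-8.0000

J = [[-2·a + 3, 0], [4·a·b + 2·a + 5·b, 2·a^2 + 5·a]].
At the point, J = [[4.0000, 0.0000], [-4.0000, -2.0000]].
det J = -8.0000.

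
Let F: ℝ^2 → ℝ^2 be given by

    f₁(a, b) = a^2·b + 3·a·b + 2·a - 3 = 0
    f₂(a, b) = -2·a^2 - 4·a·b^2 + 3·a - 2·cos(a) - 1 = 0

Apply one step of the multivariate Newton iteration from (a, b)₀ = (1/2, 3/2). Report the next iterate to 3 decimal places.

(0.702, 0.221)

At (1/2, 3/2): F = (0.625, -6.25517).
Jacobian J = [[2·a·b + 3·b + 2, a^2 + 3·a], [-4·a - 4·b^2 + 2·sin(a) + 3, -8·a·b]].
At the point, J = [[8.000, 1.750], [-7.04115, -6.000]] (det J = -35.67799).
Solving J·Δ = −F gives Δ = (0.202, -1.279).
Then the next iterate is (a, b)₁ = (0.702, 0.221).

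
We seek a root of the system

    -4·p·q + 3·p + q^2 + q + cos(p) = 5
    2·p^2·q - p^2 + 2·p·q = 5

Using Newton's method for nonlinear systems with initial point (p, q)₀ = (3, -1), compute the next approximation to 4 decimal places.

At (3, -1): F = (15.010008, -38.0000).
Jacobian J = [[-4·q - sin(p) + 3, -4·p + 2·q + 1], [4·p·q - 2·p + 2·q, 2·p^2 + 2·p]].
At the point, J = [[6.858880, -13.0000], [-20.0000, 24.0000]] (det J = -95.386880).
Solving J·Δ = −F gives Δ = (-1.4023, 0.4148).
Then the next iterate is (p, q)₁ = (1.5977, -0.5852).

(1.5977, -0.5852)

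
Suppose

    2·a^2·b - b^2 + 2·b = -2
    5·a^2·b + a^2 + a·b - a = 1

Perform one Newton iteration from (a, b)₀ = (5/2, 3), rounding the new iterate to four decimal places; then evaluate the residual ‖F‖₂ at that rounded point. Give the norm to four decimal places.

30.4480

At (5/2, 3): F = (36.5000, 104.0000).
Jacobian J = [[4·a·b, 2·a^2 - 2·b + 2], [10·a·b + 2·a + b - 1, 5·a^2 + a]].
At the point, J = [[30.0000, 8.5000], [82.0000, 33.7500]] (det J = 315.5000).
Solving J·Δ = −F gives Δ = (-1.1026, -0.4025).
Then the next iterate is (a, b)₁ = (1.3974, 2.5975).
Re-evaluating at (1.3974, 2.5975): F = (10.592409, 28.546112), so ‖F‖₂ = 30.4480.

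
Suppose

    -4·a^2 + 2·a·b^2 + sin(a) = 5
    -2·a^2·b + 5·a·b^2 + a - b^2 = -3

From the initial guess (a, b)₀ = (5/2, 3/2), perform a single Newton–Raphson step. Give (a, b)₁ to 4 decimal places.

(0.6451, 0.6943)

At (5/2, 3/2): F = (-18.151528, 12.6250).
Jacobian J = [[-8·a + 2·b^2 + cos(a), 4·a·b], [-4·a·b + 5·b^2 + 1, -2·a^2 + 10·a·b - 2·b]].
At the point, J = [[-16.301144, 15.0000], [-2.7500, 22.0000]] (det J = -317.375160).
Solving J·Δ = −F gives Δ = (-1.8549, -0.8057).
Then the next iterate is (a, b)₁ = (0.6451, 0.6943).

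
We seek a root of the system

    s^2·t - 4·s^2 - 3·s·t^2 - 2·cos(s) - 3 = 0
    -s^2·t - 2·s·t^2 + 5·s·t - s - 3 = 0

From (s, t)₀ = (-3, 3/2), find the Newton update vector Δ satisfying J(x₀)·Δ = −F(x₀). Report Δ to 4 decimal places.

(1.8693, -0.3229)

At (-3, 3/2): F = (-3.270015, -22.5000).
Jacobian J = [[2·s·t - 8·s - 3·t^2 + 2·sin(s), s^2 - 6·s·t], [-2·s·t - 2·t^2 + 5·t - 1, -s^2 - 4·s·t + 5·s]].
At the point, J = [[7.967760, 36.0000], [11.0000, -6.0000]] (det J = -443.806560).
Solving J·Δ = −F gives Δ = (1.8693, -0.3229).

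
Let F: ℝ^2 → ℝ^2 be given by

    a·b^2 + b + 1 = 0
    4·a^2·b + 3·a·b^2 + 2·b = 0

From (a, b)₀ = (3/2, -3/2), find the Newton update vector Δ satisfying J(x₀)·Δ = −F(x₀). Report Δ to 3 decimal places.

At (3/2, -3/2): F = (2.875, -6.375).
Jacobian J = [[b^2, 2·a·b + 1], [8·a·b + 3·b^2, 4·a^2 + 6·a·b + 2]].
At the point, J = [[2.250, -3.500], [-11.250, -2.500]] (det J = -45.000).
Solving J·Δ = −F gives Δ = (-0.656, 0.400).

(-0.656, 0.400)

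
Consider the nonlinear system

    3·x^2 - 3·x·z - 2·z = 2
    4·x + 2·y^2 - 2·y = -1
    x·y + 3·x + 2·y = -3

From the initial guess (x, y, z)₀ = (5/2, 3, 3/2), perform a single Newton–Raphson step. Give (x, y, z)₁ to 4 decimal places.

(-0.7500, 2.0000, -1.8289)

At (5/2, 3, 3/2): F = (2.5000, 23.0000, 24.0000).
Jacobian J = [[6·x - 3·z, 0, -3·x - 2], [4, 4·y - 2, 0], [y + 3, x + 2, 0]].
At the point, J = [[10.5000, 0.0000, -9.5000], [4.0000, 10.0000, 0.0000], [6.0000, 4.5000, 0.0000]] (det J = 399.0000).
Solving J·Δ = −F gives Δ = (-3.2500, -1.0000, -3.3289).
Then the next iterate is (x, y, z)₁ = (-0.7500, 2.0000, -1.8289).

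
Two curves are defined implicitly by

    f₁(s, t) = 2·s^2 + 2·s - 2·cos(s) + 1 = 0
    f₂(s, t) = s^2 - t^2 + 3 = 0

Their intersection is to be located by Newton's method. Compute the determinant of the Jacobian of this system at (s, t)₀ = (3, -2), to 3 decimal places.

57.129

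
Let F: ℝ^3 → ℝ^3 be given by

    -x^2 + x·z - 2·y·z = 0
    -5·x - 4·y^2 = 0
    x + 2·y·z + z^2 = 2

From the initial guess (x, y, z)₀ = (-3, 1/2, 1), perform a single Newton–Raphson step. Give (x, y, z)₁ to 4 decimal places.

At (-3, 1/2, 1): F = (-13.0000, 14.0000, -3.0000).
Jacobian J = [[-2·x + z, -2·z, x - 2·y], [-5, -8·y, 0], [1, 2·z, 2·y + 2·z]].
At the point, J = [[7.0000, -2.0000, -4.0000], [-5.0000, -4.0000, 0.0000], [1.0000, 2.0000, 3.0000]] (det J = -90.0000).
Solving J·Δ = −F gives Δ = (1.9556, 1.0556, -0.3556).
Then the next iterate is (x, y, z)₁ = (-1.0444, 1.5556, 0.6444).

(-1.0444, 1.5556, 0.6444)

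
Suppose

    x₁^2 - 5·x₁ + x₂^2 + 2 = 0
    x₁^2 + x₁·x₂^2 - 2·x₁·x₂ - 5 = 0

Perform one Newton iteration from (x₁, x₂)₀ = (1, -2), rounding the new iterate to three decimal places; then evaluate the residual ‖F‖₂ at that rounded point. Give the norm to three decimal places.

0.600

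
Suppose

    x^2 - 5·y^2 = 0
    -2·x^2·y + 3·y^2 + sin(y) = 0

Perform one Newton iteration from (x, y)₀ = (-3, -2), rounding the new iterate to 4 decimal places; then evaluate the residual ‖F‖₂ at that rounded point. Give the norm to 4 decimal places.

At (-3, -2): F = (-11.0000, 47.090703).
Jacobian J = [[2·x, -10·y], [-4·x·y, -2·x^2 + 6·y + cos(y)]].
At the point, J = [[-6.0000, 20.0000], [-24.0000, -30.416147]] (det J = 662.496881).
Solving J·Δ = −F gives Δ = (0.9166, 0.8250).
Then the next iterate is (x, y)₁ = (-2.0834, -1.1750).
Re-evaluating at (-2.0834, -1.1750): F = (-2.562569, 13.419491), so ‖F‖₂ = 13.6620.

13.6620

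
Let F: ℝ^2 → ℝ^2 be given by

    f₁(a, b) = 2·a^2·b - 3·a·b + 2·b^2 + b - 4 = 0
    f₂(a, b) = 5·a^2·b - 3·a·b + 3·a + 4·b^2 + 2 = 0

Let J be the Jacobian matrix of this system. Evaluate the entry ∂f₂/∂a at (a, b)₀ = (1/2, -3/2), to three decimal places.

0.000

∂f₂/∂a = 10·a·b - 3·b + 3.
At (1/2, -3/2) this is 0.000.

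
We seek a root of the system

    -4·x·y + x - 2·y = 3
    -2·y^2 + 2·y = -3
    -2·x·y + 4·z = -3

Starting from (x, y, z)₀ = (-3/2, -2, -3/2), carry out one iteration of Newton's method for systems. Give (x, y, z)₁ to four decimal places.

At (-3/2, -2, -3/2): F = (-12.5000, -9.0000, -9.0000).
Jacobian J = [[-4·y + 1, -4·x - 2, 0], [0, -4·y + 2, 0], [-2·y, -2·x, 4]].
At the point, J = [[9.0000, 4.0000, 0.0000], [0.0000, 10.0000, 0.0000], [4.0000, 3.0000, 4.0000]] (det J = 360.0000).
Solving J·Δ = −F gives Δ = (0.9889, 0.9000, 0.5861).
Then the next iterate is (x, y, z)₁ = (-0.5111, -1.1000, -0.9139).

(-0.5111, -1.1000, -0.9139)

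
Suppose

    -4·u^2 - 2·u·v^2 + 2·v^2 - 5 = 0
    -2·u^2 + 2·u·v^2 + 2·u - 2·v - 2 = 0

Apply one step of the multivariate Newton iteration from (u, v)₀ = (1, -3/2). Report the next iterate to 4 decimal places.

At (1, -3/2): F = (-9.0000, 5.5000).
Jacobian J = [[-8·u - 2·v^2, -4·u·v + 4·v], [-4·u + 2·v^2 + 2, 4·u·v - 2]].
At the point, J = [[-12.5000, 0.0000], [2.5000, -8.0000]] (det J = 100.0000).
Solving J·Δ = −F gives Δ = (-0.7200, 0.4625).
Then the next iterate is (u, v)₁ = (0.2800, -1.0375).

(0.2800, -1.0375)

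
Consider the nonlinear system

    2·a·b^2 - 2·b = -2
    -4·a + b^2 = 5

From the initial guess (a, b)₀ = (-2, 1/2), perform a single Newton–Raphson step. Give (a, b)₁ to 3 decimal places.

At (-2, 1/2): F = (0.000, 3.250).
Jacobian J = [[2·b^2, 4·a·b - 2], [-4, 2·b]].
At the point, J = [[0.500, -6.000], [-4.000, 1.000]] (det J = -23.500).
Solving J·Δ = −F gives Δ = (0.830, 0.069).
Then the next iterate is (a, b)₁ = (-1.170, 0.569).

(-1.170, 0.569)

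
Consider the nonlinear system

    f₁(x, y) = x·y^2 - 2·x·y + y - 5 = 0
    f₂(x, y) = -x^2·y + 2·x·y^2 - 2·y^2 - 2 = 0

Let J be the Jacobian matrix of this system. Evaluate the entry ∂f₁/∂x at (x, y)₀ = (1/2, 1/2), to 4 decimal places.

∂f₁/∂x = y^2 - 2·y.
At (1/2, 1/2) this is -0.7500.

-0.7500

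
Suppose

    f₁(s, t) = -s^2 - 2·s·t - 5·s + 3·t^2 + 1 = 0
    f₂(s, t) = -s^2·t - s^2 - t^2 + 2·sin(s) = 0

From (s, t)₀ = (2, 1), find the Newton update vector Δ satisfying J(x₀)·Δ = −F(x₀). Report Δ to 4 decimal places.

(-1.1757, 0.5338)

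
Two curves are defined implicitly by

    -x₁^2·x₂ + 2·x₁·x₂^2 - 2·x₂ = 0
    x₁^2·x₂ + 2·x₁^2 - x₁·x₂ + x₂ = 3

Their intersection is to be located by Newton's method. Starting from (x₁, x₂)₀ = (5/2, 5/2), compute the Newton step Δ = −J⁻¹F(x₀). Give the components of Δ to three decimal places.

(-0.918, -0.634)

At (5/2, 5/2): F = (10.625, 21.375).
Jacobian J = [[-2·x₁·x₂ + 2·x₂^2, -x₁^2 + 4·x₁·x₂ - 2], [2·x₁·x₂ + 4·x₁ - x₂, x₁^2 - x₁ + 1]].
At the point, J = [[0.000, 16.750], [20.000, 4.750]] (det J = -335.000).
Solving J·Δ = −F gives Δ = (-0.918, -0.634).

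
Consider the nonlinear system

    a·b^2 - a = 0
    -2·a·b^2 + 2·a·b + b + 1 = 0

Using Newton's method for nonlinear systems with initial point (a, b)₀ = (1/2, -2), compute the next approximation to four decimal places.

(-0.3333, -2.5000)

At (1/2, -2): F = (1.5000, -7.0000).
Jacobian J = [[b^2 - 1, 2·a·b], [-2·b^2 + 2·b, -4·a·b + 2·a + 1]].
At the point, J = [[3.0000, -2.0000], [-12.0000, 6.0000]] (det J = -6.0000).
Solving J·Δ = −F gives Δ = (-0.8333, -0.5000).
Then the next iterate is (a, b)₁ = (-0.3333, -2.5000).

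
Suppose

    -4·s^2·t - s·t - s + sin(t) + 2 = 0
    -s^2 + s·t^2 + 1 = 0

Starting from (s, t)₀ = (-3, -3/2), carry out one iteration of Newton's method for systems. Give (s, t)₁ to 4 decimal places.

(-3.0875, 0.2191)

At (-3, -3/2): F = (53.502505, -14.7500).
Jacobian J = [[-8·s·t - t - 1, -4·s^2 - s + cos(t)], [-2·s + t^2, 2·s·t]].
At the point, J = [[-35.5000, -32.929263], [8.2500, 9.0000]] (det J = -47.833582).
Solving J·Δ = −F gives Δ = (-0.0875, 1.7191).
Then the next iterate is (s, t)₁ = (-3.0875, 0.2191).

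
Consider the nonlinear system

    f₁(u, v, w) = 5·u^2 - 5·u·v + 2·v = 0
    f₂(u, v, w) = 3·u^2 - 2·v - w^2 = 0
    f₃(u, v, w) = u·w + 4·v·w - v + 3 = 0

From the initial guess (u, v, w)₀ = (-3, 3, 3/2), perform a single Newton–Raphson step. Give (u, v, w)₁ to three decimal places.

At (-3, 3, 3/2): F = (96.000, 18.750, 13.500).
Jacobian J = [[10·u - 5·v, -5·u + 2, 0], [6·u, -2, -2·w], [w, 4·w - 1, u + 4·v]].
At the point, J = [[-45.000, 17.000, 0.000], [-18.000, -2.000, -3.000], [1.500, 5.000, 9.000]] (det J = 2812.500).
Solving J·Δ = −F gives Δ = (1.367, -2.028, -0.601).
Then the next iterate is (u, v, w)₁ = (-1.633, 0.972, 0.899).

(-1.633, 0.972, 0.899)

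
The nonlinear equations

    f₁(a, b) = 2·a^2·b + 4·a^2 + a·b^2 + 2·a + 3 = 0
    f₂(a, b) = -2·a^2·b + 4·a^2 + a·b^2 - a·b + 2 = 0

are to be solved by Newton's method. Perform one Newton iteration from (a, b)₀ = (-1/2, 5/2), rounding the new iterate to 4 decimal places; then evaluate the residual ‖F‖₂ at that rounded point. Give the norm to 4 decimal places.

1.1821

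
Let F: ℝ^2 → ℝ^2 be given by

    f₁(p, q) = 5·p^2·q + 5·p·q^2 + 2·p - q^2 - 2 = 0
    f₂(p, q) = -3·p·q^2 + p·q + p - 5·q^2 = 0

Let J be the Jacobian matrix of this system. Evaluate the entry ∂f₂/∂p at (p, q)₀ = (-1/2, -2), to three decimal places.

-13.000

∂f₂/∂p = -3·q^2 + q + 1.
At (-1/2, -2) this is -13.000.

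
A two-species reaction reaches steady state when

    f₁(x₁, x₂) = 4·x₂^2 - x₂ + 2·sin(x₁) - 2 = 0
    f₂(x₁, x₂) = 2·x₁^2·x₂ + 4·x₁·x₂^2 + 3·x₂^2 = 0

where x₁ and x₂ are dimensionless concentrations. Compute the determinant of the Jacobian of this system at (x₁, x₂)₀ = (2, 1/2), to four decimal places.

-30.8136

J = [[2·cos(x₁), 8·x₂ - 1], [4·x₁·x₂ + 4·x₂^2, 2·x₁^2 + 8·x₁·x₂ + 6·x₂]].
At the point, J = [[-0.832294, 3.0000], [5.0000, 19.0000]].
det J = -30.8136.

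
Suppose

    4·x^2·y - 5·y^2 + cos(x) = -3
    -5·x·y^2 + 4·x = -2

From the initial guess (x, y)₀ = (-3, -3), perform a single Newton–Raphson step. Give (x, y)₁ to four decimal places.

(-1.5900, -2.2534)

At (-3, -3): F = (-150.989992, 125.0000).
Jacobian J = [[8·x·y - sin(x), 4·x^2 - 10·y], [-5·y^2 + 4, -10·x·y]].
At the point, J = [[72.141120, 66.0000], [-41.0000, -90.0000]] (det J = -3786.700801).
Solving J·Δ = −F gives Δ = (1.4100, 0.7466).
Then the next iterate is (x, y)₁ = (-1.5900, -2.2534).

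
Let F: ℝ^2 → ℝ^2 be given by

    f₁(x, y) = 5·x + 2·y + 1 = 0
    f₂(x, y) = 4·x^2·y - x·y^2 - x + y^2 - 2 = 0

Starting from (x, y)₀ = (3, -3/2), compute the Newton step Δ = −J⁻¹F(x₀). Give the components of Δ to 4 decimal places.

(-2.3328, -0.6681)

At (3, -3/2): F = (13.0000, -63.5000).
Jacobian J = [[5, 2], [8·x·y - y^2 - 1, 4·x^2 - 2·x·y + 2·y]].
At the point, J = [[5.0000, 2.0000], [-39.2500, 42.0000]] (det J = 288.5000).
Solving J·Δ = −F gives Δ = (-2.3328, -0.6681).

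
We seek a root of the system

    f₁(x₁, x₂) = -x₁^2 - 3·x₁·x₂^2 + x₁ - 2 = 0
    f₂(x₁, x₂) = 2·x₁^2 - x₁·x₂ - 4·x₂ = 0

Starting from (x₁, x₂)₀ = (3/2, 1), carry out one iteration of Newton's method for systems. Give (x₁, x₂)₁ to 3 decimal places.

At (3/2, 1): F = (-7.250, -1.000).
Jacobian J = [[-2·x₁ - 3·x₂^2 + 1, -6·x₁·x₂], [4·x₁ - x₂, -x₁ - 4]].
At the point, J = [[-5.000, -9.000], [5.000, -5.500]] (det J = 72.500).
Solving J·Δ = −F gives Δ = (-0.426, -0.569).
Then the next iterate is (x₁, x₂)₁ = (1.074, 0.431).

(1.074, 0.431)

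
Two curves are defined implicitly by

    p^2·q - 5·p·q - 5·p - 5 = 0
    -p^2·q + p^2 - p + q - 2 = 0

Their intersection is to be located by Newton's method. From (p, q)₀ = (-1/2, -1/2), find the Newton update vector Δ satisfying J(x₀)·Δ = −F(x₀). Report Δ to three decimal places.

(-0.291, 1.198)

At (-1/2, -1/2): F = (-3.875, -1.625).
Jacobian J = [[2·p·q - 5·q - 5, p^2 - 5·p], [-2·p·q + 2·p - 1, -p^2 + 1]].
At the point, J = [[-2.000, 2.750], [-2.500, 0.750]] (det J = 5.375).
Solving J·Δ = −F gives Δ = (-0.291, 1.198).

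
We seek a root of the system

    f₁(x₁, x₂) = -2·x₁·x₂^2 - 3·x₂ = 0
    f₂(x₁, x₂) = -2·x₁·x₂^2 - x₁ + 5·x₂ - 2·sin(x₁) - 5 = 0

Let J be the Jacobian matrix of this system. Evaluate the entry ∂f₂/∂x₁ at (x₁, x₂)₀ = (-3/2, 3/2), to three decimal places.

∂f₂/∂x₁ = -2·x₂^2 - 2·cos(x₁) - 1.
At (-3/2, 3/2) this is -5.641.

-5.641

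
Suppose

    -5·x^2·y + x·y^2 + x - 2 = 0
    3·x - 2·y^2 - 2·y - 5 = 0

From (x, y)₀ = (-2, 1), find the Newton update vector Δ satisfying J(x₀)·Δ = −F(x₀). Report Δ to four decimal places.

(-3.4000, -4.2000)

At (-2, 1): F = (-26.0000, -15.0000).
Jacobian J = [[-10·x·y + y^2 + 1, -5·x^2 + 2·x·y], [3, -4·y - 2]].
At the point, J = [[22.0000, -24.0000], [3.0000, -6.0000]] (det J = -60.0000).
Solving J·Δ = −F gives Δ = (-3.4000, -4.2000).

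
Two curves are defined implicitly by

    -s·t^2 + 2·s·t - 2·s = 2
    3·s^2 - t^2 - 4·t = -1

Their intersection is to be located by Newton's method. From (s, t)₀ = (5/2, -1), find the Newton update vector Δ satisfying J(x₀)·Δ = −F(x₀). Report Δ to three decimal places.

At (5/2, -1): F = (-14.500, 22.750).
Jacobian J = [[-t^2 + 2·t - 2, -2·s·t + 2·s], [6·s, -2·t - 4]].
At the point, J = [[-5.000, 10.000], [15.000, -2.000]] (det J = -140.000).
Solving J·Δ = −F gives Δ = (-1.418, 0.741).

(-1.418, 0.741)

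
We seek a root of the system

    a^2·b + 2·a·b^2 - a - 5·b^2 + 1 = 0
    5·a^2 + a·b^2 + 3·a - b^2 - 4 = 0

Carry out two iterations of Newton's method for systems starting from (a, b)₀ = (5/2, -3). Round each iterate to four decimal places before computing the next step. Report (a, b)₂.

At (5/2, -3): F = (-20.2500, 48.2500).
Jacobian J = [[2·a·b + 2·b^2 - 1, a^2 + 4·a·b - 10·b], [10·a + b^2 + 3, 2·a·b - 2·b]].
At the point, J = [[2.0000, 6.2500], [37.0000, -9.0000]] (det J = -249.2500).
Solving J·Δ = −F gives Δ = (-0.4787, 3.3932).
Then the next iterate is (a, b)₁ = (2.0213, 0.3932).
Round to (2.0213, 0.3932) and repeat: F = (0.437159, 22.650068), J = [[0.898763, 3.332754], [23.367606, 0.803150]].
Δ = (-0.9738, 0.1314), so (a, b)₂ = (1.0475, 0.5246).

(1.0475, 0.5246)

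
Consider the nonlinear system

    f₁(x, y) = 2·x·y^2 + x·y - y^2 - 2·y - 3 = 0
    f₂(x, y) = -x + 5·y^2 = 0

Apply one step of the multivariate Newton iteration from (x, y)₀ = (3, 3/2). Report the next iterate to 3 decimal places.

At (3, 3/2): F = (9.750, 8.250).
Jacobian J = [[2·y^2 + y, 4·x·y + x - 2·y - 2], [-1, 10·y]].
At the point, J = [[6.000, 16.000], [-1.000, 15.000]] (det J = 106.000).
Solving J·Δ = −F gives Δ = (-0.134, -0.559).
Then the next iterate is (x, y)₁ = (2.866, 0.941).

(2.866, 0.941)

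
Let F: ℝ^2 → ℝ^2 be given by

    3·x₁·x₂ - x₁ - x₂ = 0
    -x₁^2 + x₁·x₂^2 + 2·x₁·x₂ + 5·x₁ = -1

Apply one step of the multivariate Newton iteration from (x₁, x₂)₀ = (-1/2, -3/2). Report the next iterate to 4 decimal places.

At (-1/2, -3/2): F = (4.2500, -1.3750).
Jacobian J = [[3·x₂ - 1, 3·x₁ - 1], [-2·x₁ + x₂^2 + 2·x₂ + 5, 2·x₁·x₂ + 2·x₁]].
At the point, J = [[-5.5000, -2.5000], [5.2500, 0.5000]] (det J = 10.3750).
Solving J·Δ = −F gives Δ = (0.1265, 1.4217).
Then the next iterate is (x₁, x₂)₁ = (-0.3735, -0.0783).

(-0.3735, -0.0783)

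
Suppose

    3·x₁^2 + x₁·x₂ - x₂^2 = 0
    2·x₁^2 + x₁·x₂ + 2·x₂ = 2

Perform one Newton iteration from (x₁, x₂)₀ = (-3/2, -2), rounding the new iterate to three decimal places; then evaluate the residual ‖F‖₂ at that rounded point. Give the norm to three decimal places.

4.245

At (-3/2, -2): F = (5.750, 1.500).
Jacobian J = [[6·x₁ + x₂, x₁ - 2·x₂], [4·x₁ + x₂, x₁ + 2]].
At the point, J = [[-11.000, 2.500], [-8.000, 0.500]] (det J = 14.500).
Solving J·Δ = −F gives Δ = (0.060, -2.034).
Then the next iterate is (x₁, x₂)₁ = (-1.440, -4.034).
Re-evaluating at (-1.440, -4.034): F = (-4.24340, -0.11184), so ‖F‖₂ = 4.245.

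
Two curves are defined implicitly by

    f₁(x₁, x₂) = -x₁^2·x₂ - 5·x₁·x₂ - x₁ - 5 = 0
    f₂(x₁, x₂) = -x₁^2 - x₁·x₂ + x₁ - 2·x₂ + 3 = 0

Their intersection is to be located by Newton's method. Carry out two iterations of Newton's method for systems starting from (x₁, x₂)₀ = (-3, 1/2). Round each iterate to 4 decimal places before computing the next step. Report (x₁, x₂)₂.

(-1.2377, 0.7316)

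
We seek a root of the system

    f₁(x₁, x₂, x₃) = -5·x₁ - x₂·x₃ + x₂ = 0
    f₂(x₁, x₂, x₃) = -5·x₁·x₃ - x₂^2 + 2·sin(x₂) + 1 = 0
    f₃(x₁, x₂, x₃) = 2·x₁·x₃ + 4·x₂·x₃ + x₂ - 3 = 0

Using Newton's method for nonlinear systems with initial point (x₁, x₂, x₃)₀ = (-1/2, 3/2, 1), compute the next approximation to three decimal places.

(0.153, 1.048, 0.491)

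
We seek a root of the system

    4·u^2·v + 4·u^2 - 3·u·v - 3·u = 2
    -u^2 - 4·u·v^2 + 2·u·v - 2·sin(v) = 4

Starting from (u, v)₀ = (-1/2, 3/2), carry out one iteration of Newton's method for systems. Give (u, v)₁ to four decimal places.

At (-1/2, 3/2): F = (4.2500, -3.244990).
Jacobian J = [[8·u·v + 8·u - 3·v - 3, 4·u^2 - 3·u], [-2·u - 4·v^2 + 2·v, -8·u·v + 2·u - 2·cos(v)]].
At the point, J = [[-17.5000, 2.5000], [-5.0000, 4.858526]] (det J = -72.524198).
Solving J·Δ = −F gives Δ = (0.3966, 1.0760).
Then the next iterate is (u, v)₁ = (-0.1034, 2.5760).

(-0.1034, 2.5760)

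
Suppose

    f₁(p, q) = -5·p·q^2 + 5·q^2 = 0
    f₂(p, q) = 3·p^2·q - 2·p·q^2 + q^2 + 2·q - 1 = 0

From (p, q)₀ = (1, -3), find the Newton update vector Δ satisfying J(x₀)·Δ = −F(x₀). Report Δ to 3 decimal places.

(0.000, 2.273)

At (1, -3): F = (0.000, -25.000).
Jacobian J = [[-5·q^2, -10·p·q + 10·q], [6·p·q - 2·q^2, 3·p^2 - 4·p·q + 2·q + 2]].
At the point, J = [[-45.000, 0.000], [-36.000, 11.000]] (det J = -495.000).
Solving J·Δ = −F gives Δ = (0.000, 2.273).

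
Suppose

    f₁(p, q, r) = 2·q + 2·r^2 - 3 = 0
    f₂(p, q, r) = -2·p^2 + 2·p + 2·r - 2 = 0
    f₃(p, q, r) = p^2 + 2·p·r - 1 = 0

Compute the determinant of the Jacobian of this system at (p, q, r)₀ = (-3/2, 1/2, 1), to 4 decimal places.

44.0000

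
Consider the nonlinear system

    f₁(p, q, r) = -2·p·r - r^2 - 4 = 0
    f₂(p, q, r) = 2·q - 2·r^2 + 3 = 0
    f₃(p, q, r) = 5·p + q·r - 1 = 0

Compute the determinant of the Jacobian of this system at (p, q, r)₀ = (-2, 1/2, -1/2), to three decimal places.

J = [[-2·r, 0, -2·p - 2·r], [0, 2, -4·r], [5, r, q]].
At the point, J = [[1.000, 0.000, 5.000], [0.000, 2.000, 2.000], [5.000, -0.500, 0.500]].
det J = -48.000.

-48.000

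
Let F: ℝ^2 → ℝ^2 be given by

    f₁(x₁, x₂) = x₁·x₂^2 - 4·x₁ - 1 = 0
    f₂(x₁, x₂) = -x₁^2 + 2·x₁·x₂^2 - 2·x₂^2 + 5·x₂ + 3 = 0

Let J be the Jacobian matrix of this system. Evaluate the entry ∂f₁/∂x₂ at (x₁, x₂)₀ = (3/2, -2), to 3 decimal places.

∂f₁/∂x₂ = 2·x₁·x₂.
At (3/2, -2) this is -6.000.

-6.000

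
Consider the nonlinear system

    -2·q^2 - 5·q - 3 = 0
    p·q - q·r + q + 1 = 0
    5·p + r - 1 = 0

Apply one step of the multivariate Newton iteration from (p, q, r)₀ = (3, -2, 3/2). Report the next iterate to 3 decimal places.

At (3, -2, 3/2): F = (-1.000, -4.000, 15.500).
Jacobian J = [[0, -4·q - 5, 0], [q, p - r + 1, -q], [5, 0, 1]].
At the point, J = [[0.000, 3.000, 0.000], [-2.000, 2.500, 2.000], [5.000, 0.000, 1.000]] (det J = 36.000).
Solving J·Δ = −F gives Δ = (-2.847, 0.333, -1.264).
Then the next iterate is (p, q, r)₁ = (0.153, -1.667, 0.236).

(0.153, -1.667, 0.236)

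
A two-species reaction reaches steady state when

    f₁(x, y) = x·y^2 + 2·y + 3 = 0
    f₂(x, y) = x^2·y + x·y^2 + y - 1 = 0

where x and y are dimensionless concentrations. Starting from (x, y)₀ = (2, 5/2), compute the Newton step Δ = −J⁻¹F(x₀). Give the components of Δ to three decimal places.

(0.193, -1.809)

At (2, 5/2): F = (20.500, 24.000).
Jacobian J = [[y^2, 2·x·y + 2], [2·x·y + y^2, x^2 + 2·x·y + 1]].
At the point, J = [[6.250, 12.000], [16.250, 15.000]] (det J = -101.250).
Solving J·Δ = −F gives Δ = (0.193, -1.809).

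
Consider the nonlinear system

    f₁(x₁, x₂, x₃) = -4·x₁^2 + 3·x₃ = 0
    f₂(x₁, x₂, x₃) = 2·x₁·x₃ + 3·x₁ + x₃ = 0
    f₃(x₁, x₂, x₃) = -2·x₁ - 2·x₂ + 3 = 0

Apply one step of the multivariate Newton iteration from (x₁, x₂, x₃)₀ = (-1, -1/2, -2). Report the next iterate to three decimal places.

(1.600, -0.100, -5.600)

At (-1, -1/2, -2): F = (-10.000, -1.000, 6.000).
Jacobian J = [[-8·x₁, 0, 3], [2·x₃ + 3, 0, 2·x₁ + 1], [-2, -2, 0]].
At the point, J = [[8.000, 0.000, 3.000], [-1.000, 0.000, -1.000], [-2.000, -2.000, 0.000]] (det J = -10.000).
Solving J·Δ = −F gives Δ = (2.600, 0.400, -3.600).
Then the next iterate is (x₁, x₂, x₃)₁ = (1.600, -0.100, -5.600).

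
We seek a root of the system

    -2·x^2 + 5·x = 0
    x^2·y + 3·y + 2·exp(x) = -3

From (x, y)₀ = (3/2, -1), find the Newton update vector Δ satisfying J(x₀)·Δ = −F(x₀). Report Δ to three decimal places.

At (3/2, -1): F = (3.000, 6.71338).
Jacobian J = [[-4·x + 5, 0], [2·x·y + 2·exp(x), x^2 + 3]].
At the point, J = [[-1.000, 0.000], [5.96338, 5.250]] (det J = -5.250).
Solving J·Δ = −F gives Δ = (3.000, -4.686).

(3.000, -4.686)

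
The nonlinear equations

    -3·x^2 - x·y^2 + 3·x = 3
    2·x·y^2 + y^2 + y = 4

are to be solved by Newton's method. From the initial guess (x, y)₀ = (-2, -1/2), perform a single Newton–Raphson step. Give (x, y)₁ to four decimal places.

At (-2, -1/2): F = (-20.5000, -5.2500).
Jacobian J = [[-6·x - y^2 + 3, -2·x·y], [2·y^2, 4·x·y + 2·y + 1]].
At the point, J = [[14.7500, -2.0000], [0.5000, 4.0000]] (det J = 60.0000).
Solving J·Δ = −F gives Δ = (1.5417, 1.1198).
Then the next iterate is (x, y)₁ = (-0.4583, 0.6198).

(-0.4583, 0.6198)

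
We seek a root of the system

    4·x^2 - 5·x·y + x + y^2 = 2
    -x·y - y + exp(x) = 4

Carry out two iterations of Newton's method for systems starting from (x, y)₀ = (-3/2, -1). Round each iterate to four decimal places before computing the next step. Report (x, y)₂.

At (-3/2, -1): F = (-1.0000, -4.276870).
Jacobian J = [[8·x - 5·y + 1, -5·x + 2·y], [-y + exp(x), -x - 1]].
At the point, J = [[-6.0000, 5.5000], [1.223130, 0.5000]] (det J = -9.727216).
Solving J·Δ = −F gives Δ = (2.3668, 2.7638).
Then the next iterate is (x, y)₁ = (0.8668, 1.7638).
Round to (0.8668, 1.7638) and repeat: F = (-2.661150, -4.913377), J = [[-0.8846, -0.8064], [0.615485, -1.8668]].
Δ = (-0.4683, -2.7864), so (x, y)₂ = (0.3985, -1.0226).

(0.3985, -1.0226)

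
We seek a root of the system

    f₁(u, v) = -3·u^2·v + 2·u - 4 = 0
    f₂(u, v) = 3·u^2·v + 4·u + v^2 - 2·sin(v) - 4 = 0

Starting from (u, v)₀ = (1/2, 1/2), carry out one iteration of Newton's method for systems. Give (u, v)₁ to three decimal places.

(0.920, -3.720)

At (1/2, 1/2): F = (-3.375, -2.33385).
Jacobian J = [[-6·u·v + 2, -3·u^2], [6·u·v + 4, 3·u^2 + 2·v - 2·cos(v)]].
At the point, J = [[0.500, -0.750], [5.500, -0.00517]] (det J = 4.12242).
Solving J·Δ = −F gives Δ = (0.420, -4.220).
Then the next iterate is (u, v)₁ = (0.920, -3.720).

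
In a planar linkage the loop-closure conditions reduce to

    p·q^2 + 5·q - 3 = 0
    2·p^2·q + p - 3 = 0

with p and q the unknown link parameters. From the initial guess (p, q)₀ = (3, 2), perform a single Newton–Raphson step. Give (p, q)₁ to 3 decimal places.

At (3, 2): F = (19.000, 36.000).
Jacobian J = [[q^2, 2·p·q + 5], [4·p·q + 1, 2·p^2]].
At the point, J = [[4.000, 17.000], [25.000, 18.000]] (det J = -353.000).
Solving J·Δ = −F gives Δ = (-0.765, -0.938).
Then the next iterate is (p, q)₁ = (2.235, 1.062).

(2.235, 1.062)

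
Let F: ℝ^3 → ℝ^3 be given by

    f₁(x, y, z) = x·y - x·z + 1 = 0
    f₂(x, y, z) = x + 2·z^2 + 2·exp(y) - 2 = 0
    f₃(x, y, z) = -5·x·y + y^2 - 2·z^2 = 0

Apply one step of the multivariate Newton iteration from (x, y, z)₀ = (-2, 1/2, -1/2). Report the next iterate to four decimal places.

(-1.2439, 0.2613, -0.6168)

At (-2, 1/2, -1/2): F = (-1.0000, -0.202557, 4.7500).
Jacobian J = [[y - z, x, -x], [1, 2·exp(y), 4·z], [-5·y, -5·x + 2·y, -4·z]].
At the point, J = [[1.0000, -2.0000, 2.0000], [1.0000, 3.297443, -2.0000], [-2.5000, 11.0000, 2.0000]] (det J = 61.082098).
Solving J·Δ = −F gives Δ = (0.7561, -0.2387, -0.1168).
Then the next iterate is (x, y, z)₁ = (-1.2439, 0.2613, -0.6168).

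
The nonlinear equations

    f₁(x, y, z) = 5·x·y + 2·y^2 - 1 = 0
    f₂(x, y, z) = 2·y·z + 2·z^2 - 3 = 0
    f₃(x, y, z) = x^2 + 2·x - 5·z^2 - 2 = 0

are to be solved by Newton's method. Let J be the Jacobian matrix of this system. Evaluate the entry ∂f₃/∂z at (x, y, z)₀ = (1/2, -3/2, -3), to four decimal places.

∂f₃/∂z = -10·z.
At (1/2, -3/2, -3) this is 30.0000.

30.0000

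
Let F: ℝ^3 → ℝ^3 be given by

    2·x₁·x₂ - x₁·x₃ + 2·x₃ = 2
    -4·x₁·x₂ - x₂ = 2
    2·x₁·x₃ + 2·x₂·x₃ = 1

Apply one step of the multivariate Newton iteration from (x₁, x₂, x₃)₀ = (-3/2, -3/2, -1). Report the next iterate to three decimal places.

At (-3/2, -3/2, -1): F = (-1.000, -9.500, 5.000).
Jacobian J = [[2·x₂ - x₃, 2·x₁, -x₁ + 2], [-4·x₂, -4·x₁ - 1, 0], [2·x₃, 2·x₃, 2·x₁ + 2·x₂]].
At the point, J = [[-2.000, -3.000, 3.500], [6.000, 5.000, 0.000], [-2.000, -2.000, -6.000]] (det J = -55.000).
Solving J·Δ = −F gives Δ = (3.273, -2.027, 0.418).
Then the next iterate is (x₁, x₂, x₃)₁ = (1.773, -3.527, -0.582).

(1.773, -3.527, -0.582)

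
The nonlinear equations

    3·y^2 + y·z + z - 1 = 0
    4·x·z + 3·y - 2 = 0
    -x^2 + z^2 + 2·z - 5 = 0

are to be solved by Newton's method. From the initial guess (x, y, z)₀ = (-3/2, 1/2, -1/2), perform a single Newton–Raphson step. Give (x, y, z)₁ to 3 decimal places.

(1.243, 1.037, -0.729)

At (-3/2, 1/2, -1/2): F = (-1.000, 2.500, -8.000).
Jacobian J = [[0, 6·y + z, y + 1], [4·z, 3, 4·x], [-2·x, 0, 2·z + 2]].
At the point, J = [[0.000, 2.500, 1.500], [-2.000, 3.000, -6.000], [3.000, 0.000, 1.000]] (det J = -53.500).
Solving J·Δ = −F gives Δ = (2.743, 0.537, -0.229).
Then the next iterate is (x, y, z)₁ = (1.243, 1.037, -0.729).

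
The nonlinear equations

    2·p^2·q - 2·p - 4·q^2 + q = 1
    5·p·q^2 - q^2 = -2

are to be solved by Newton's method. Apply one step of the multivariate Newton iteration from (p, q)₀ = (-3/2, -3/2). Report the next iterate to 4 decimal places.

(-6.3537, 1.3129)

At (-3/2, -3/2): F = (-15.2500, -17.1250).
Jacobian J = [[4·p·q - 2, 2·p^2 - 8·q + 1], [5·q^2, 10·p·q - 2·q]].
At the point, J = [[7.0000, 17.5000], [11.2500, 25.5000]] (det J = -18.3750).
Solving J·Δ = −F gives Δ = (-4.8537, 2.8129).
Then the next iterate is (p, q)₁ = (-6.3537, 1.3129).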